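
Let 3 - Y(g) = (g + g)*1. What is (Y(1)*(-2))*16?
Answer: -32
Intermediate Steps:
Y(g) = 3 - 2*g (Y(g) = 3 - (g + g) = 3 - 2*g)
(Y(1)*(-2))*16 = ((3 - 2*1)*(-2))*16 = ((3 - 2)*(-2))*16 = (1*(-2))*16 = -2*16 = -32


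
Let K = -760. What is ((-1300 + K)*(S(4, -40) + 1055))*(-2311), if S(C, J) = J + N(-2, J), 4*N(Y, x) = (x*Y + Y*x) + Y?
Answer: 5020115970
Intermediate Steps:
N(Y, x) = Y/4 + Y*x/2 (N(Y, x) = ((x*Y + Y*x) + Y)/4 = ((Y*x + Y*x) + Y)/4 = (2*Y*x + Y)/4 = (Y + 2*Y*x)/4 = Y/4 + Y*x/2)
S(C, J) = -½ (S(C, J) = J + (¼)*(-2)*(1 + 2*J) = J + (-½ - J) = -½)
((-1300 + K)*(S(4, -40) + 1055))*(-2311) = ((-1300 - 760)*(-½ + 1055))*(-2311) = -2060*2109/2*(-2311) = -2172270*(-2311) = 5020115970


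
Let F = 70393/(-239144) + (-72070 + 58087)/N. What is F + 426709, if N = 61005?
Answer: 2075080436355321/4862993240 ≈ 4.2671e+5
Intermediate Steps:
F = -2546091839/4862993240 (F = 70393/(-239144) + (-72070 + 58087)/61005 = 70393*(-1/239144) - 13983*1/61005 = -70393/239144 - 4661/20335 = -2546091839/4862993240 ≈ -0.52356)
F + 426709 = -2546091839/4862993240 + 426709 = 2075080436355321/4862993240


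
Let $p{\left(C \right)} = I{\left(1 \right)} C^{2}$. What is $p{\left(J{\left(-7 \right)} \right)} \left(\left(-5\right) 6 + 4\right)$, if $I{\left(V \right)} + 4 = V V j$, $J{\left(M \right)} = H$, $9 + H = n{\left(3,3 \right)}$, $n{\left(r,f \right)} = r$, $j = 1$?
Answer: $2808$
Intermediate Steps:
$H = -6$ ($H = -9 + 3 = -6$)
$J{\left(M \right)} = -6$
$I{\left(V \right)} = -4 + V^{2}$ ($I{\left(V \right)} = -4 + V V 1 = -4 + V^{2} \cdot 1 = -4 + V^{2}$)
$p{\left(C \right)} = - 3 C^{2}$ ($p{\left(C \right)} = \left(-4 + 1^{2}\right) C^{2} = \left(-4 + 1\right) C^{2} = - 3 C^{2}$)
$p{\left(J{\left(-7 \right)} \right)} \left(\left(-5\right) 6 + 4\right) = - 3 \left(-6\right)^{2} \left(\left(-5\right) 6 + 4\right) = \left(-3\right) 36 \left(-30 + 4\right) = \left(-108\right) \left(-26\right) = 2808$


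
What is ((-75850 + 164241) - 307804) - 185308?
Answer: -404721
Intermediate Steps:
((-75850 + 164241) - 307804) - 185308 = (88391 - 307804) - 185308 = -219413 - 185308 = -404721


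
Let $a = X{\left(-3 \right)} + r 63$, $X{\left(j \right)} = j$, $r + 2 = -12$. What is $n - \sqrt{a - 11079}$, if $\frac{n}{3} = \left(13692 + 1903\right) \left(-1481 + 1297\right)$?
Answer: $-8608440 - 2 i \sqrt{2991} \approx -8.6084 \cdot 10^{6} - 109.38 i$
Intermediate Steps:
$r = -14$ ($r = -2 - 12 = -14$)
$n = -8608440$ ($n = 3 \left(13692 + 1903\right) \left(-1481 + 1297\right) = 3 \cdot 15595 \left(-184\right) = 3 \left(-2869480\right) = -8608440$)
$a = -885$ ($a = -3 - 882 = -885$)
$n - \sqrt{a - 11079} = -8608440 - \sqrt{-885 - 11079} = -8608440 - \sqrt{-11964} = -8608440 - 2 i \sqrt{2991}$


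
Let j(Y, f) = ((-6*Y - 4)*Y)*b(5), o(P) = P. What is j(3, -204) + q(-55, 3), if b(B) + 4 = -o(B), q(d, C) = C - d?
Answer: 652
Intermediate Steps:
b(B) = -4 - B
j(Y, f) = -9*Y*(-4 - 6*Y) (j(Y, f) = ((-6*Y - 4)*Y)*(-4 - 1*5) = ((-4 - 6*Y)*Y)*(-4 - 5) = (Y*(-4 - 6*Y))*(-9) = -9*Y*(-4 - 6*Y))
j(3, -204) + q(-55, 3) = 18*3*(2 + 3*3) + (3 - 1*(-55)) = 18*3*(2 + 9) + (3 + 55) = 18*3*11 + 58 = 594 + 58 = 652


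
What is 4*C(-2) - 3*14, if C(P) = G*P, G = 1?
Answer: -50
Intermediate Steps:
C(P) = P (C(P) = 1*P = P)
4*C(-2) - 3*14 = 4*(-2) - 3*14 = -8 - 42 = -50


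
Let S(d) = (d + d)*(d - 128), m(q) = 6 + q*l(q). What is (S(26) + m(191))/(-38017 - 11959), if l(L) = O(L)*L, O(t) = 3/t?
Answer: 4725/49976 ≈ 0.094545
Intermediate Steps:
l(L) = 3 (l(L) = (3/L)*L = 3)
m(q) = 6 + 3*q (m(q) = 6 + q*3 = 6 + 3*q)
S(d) = 2*d*(-128 + d) (S(d) = (2*d)*(-128 + d) = 2*d*(-128 + d))
(S(26) + m(191))/(-38017 - 11959) = (2*26*(-128 + 26) + (6 + 3*191))/(-38017 - 11959) = (2*26*(-102) + (6 + 573))/(-49976) = (-5304 + 579)*(-1/49976) = -4725*(-1/49976) = 4725/49976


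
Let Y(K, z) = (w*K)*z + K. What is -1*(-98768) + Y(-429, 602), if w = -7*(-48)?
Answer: -86676349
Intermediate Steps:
w = 336
Y(K, z) = K + 336*K*z (Y(K, z) = (336*K)*z + K = 336*K*z + K = K + 336*K*z)
-1*(-98768) + Y(-429, 602) = -1*(-98768) - 429*(1 + 336*602) = 98768 - 429*(1 + 202272) = 98768 - 429*202273 = 98768 - 86775117 = -86676349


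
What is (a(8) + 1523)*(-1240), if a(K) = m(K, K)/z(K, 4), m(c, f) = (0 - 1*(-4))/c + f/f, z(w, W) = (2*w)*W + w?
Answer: -11331275/6 ≈ -1.8885e+6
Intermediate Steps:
z(w, W) = w + 2*W*w (z(w, W) = 2*W*w + w = w + 2*W*w)
m(c, f) = 1 + 4/c (m(c, f) = (0 + 4)/c + 1 = 4/c + 1 = 1 + 4/c)
a(K) = (4 + K)/(9*K**2) (a(K) = ((4 + K)/K)/((K*(1 + 2*4))) = ((4 + K)/K)/((K*(1 + 8))) = ((4 + K)/K)/((K*9)) = ((4 + K)/K)/((9*K)) = ((4 + K)/K)*(1/(9*K)) = (4 + K)/(9*K**2))
(a(8) + 1523)*(-1240) = ((1/9)*(4 + 8)/8**2 + 1523)*(-1240) = ((1/9)*(1/64)*12 + 1523)*(-1240) = (1/48 + 1523)*(-1240) = (73105/48)*(-1240) = -11331275/6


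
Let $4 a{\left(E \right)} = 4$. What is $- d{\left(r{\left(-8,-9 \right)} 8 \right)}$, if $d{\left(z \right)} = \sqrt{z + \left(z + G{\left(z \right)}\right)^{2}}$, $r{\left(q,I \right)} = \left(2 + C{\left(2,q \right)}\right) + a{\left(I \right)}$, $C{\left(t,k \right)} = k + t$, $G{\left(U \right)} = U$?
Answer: $- 2 \sqrt{570} \approx -47.749$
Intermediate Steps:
$a{\left(E \right)} = 1$ ($a{\left(E \right)} = \frac{1}{4} \cdot 4 = 1$)
$r{\left(q,I \right)} = 5 + q$ ($r{\left(q,I \right)} = \left(2 + \left(q + 2\right)\right) + 1 = \left(2 + \left(2 + q\right)\right) + 1 = \left(4 + q\right) + 1 = 5 + q$)
$d{\left(z \right)} = \sqrt{z + 4 z^{2}}$ ($d{\left(z \right)} = \sqrt{z + \left(z + z\right)^{2}} = \sqrt{z + \left(2 z\right)^{2}} = \sqrt{z + 4 z^{2}}$)
$- d{\left(r{\left(-8,-9 \right)} 8 \right)} = - \sqrt{\left(5 - 8\right) 8 \left(1 + 4 \left(5 - 8\right) 8\right)} = - \sqrt{\left(-3\right) 8 \left(1 + 4 \left(\left(-3\right) 8\right)\right)} = - \sqrt{- 24 \left(1 + 4 \left(-24\right)\right)} = - \sqrt{- 24 \left(1 - 96\right)} = - \sqrt{\left(-24\right) \left(-95\right)} = - \sqrt{2280} = - 2 \sqrt{570}$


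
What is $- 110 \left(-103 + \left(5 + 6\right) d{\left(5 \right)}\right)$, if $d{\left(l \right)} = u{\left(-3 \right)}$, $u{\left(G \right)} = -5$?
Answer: $17380$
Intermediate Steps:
$d{\left(l \right)} = -5$
$- 110 \left(-103 + \left(5 + 6\right) d{\left(5 \right)}\right) = - 110 \left(-103 + \left(5 + 6\right) \left(-5\right)\right) = - 110 \left(-103 + 11 \left(-5\right)\right) = - 110 \left(-103 - 55\right) = \left(-110\right) \left(-158\right) = 17380$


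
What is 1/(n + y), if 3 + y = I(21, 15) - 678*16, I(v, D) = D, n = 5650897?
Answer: 1/5640061 ≈ 1.7730e-7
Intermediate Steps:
y = -10836 (y = -3 + (15 - 678*16) = -3 + (15 - 10848) = -3 - 10833 = -10836)
1/(n + y) = 1/(5650897 - 10836) = 1/5640061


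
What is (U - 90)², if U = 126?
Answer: 1296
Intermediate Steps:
(U - 90)² = (126 - 90)² = 36² = 1296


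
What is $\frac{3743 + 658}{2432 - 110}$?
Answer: $\frac{163}{86} \approx 1.8953$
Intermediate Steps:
$\frac{3743 + 658}{2432 - 110} = \frac{4401}{2322} = 4401 \cdot \frac{1}{2322} = \frac{163}{86}$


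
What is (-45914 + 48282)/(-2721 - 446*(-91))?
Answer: 2368/37865 ≈ 0.062538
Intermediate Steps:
(-45914 + 48282)/(-2721 - 446*(-91)) = 2368/(-2721 + 40586) = 2368/37865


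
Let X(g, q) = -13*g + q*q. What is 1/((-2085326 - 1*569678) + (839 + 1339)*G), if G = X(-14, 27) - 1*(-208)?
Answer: -1/217822 ≈ -4.5909e-6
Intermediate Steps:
X(g, q) = q**2 - 13*g (X(g, q) = -13*g + q**2 = q**2 - 13*g)
G = 1119 (G = (27**2 - 13*(-14)) - 1*(-208) = (729 + 182) + 208 = 911 + 208 = 1119)
1/((-2085326 - 1*569678) + (839 + 1339)*G) = 1/((-2085326 - 1*569678) + (839 + 1339)*1119) = 1/((-2085326 - 569678) + 2178*1119) = 1/(-2655004 + 2437182) = 1/(-217822) = -1/217822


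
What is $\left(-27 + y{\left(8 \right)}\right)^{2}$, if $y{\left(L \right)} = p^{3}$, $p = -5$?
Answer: $23104$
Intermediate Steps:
$y{\left(L \right)} = -125$ ($y{\left(L \right)} = \left(-5\right)^{3} = -125$)
$\left(-27 + y{\left(8 \right)}\right)^{2} = \left(-27 - 125\right)^{2} = \left(-152\right)^{2} = 23104$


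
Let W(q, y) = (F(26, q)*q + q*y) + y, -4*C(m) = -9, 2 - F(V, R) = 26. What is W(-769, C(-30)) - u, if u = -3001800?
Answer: 3018528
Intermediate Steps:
F(V, R) = -24 (F(V, R) = 2 - 1*26 = 2 - 26 = -24)
C(m) = 9/4 (C(m) = -1/4*(-9) = 9/4)
W(q, y) = y - 24*q + q*y (W(q, y) = (-24*q + q*y) + y = y - 24*q + q*y)
W(-769, C(-30)) - u = (9/4 - 24*(-769) - 769*9/4) - 1*(-3001800) = (9/4 + 18456 - 6921/4) + 3001800 = 16728 + 3001800 = 3018528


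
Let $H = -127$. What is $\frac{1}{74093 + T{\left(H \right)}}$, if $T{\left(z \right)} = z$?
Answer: $\frac{1}{73966} \approx 1.352 \cdot 10^{-5}$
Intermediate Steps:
$\frac{1}{74093 + T{\left(H \right)}} = \frac{1}{74093 - 127} = \frac{1}{73966}$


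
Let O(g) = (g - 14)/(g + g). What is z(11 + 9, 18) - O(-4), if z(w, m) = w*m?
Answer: 1431/4 ≈ 357.75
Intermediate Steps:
O(g) = (-14 + g)/(2*g) (O(g) = (-14 + g)/((2*g)) = (-14 + g)*(1/(2*g)) = (-14 + g)/(2*g))
z(w, m) = m*w
z(11 + 9, 18) - O(-4) = 18*(11 + 9) - (-14 - 4)/(2*(-4)) = 18*20 - (-1)*(-18)/(2*4) = 360 - 1*9/4 = 360 - 9/4 = 1431/4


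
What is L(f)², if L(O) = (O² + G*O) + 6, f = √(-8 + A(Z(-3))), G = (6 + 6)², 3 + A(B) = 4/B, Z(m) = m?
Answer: (19 - 144*I*√111)²/9 ≈ -2.557e+5 - 6405.7*I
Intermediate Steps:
A(B) = -3 + 4/B
G = 144 (G = 12² = 144)
f = I*√111/3 (f = √(-8 + (-3 + 4/(-3))) = √(-8 + (-3 + 4*(-⅓))) = √(-8 + (-3 - 4/3)) = √(-8 - 13/3) = √(-37/3) = I*√111/3 ≈ 3.5119*I)
L(O) = 6 + O² + 144*O (L(O) = (O² + 144*O) + 6 = 6 + O² + 144*O)
L(f)² = (6 + (I*√111/3)² + 144*(I*√111/3))² = (6 - 37/3 + 48*I*√111)² = (-19/3 + 48*I*√111)²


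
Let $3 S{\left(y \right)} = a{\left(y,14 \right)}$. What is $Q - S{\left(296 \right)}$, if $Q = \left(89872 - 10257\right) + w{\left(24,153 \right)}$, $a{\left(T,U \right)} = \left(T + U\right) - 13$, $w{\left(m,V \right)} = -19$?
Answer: $79497$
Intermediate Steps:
$a{\left(T,U \right)} = -13 + T + U$
$S{\left(y \right)} = \frac{1}{3} + \frac{y}{3}$ ($S{\left(y \right)} = \frac{-13 + y + 14}{3} = \frac{1 + y}{3} = \frac{1}{3} + \frac{y}{3}$)
$Q = 79596$ ($Q = \left(89872 - 10257\right) - 19 = 79615 - 19 = 79596$)
$Q - S{\left(296 \right)} = 79596 - \left(\frac{1}{3} + \frac{1}{3} \cdot 296\right) = 79596 - \left(\frac{1}{3} + \frac{296}{3}\right) = 79596 - 99 = 79497$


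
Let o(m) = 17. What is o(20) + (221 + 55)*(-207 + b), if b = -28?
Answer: -64843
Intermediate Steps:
o(20) + (221 + 55)*(-207 + b) = 17 + (221 + 55)*(-207 - 28) = 17 + 276*(-235) = 17 - 64860 = -64843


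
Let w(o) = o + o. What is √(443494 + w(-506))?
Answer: √442482 ≈ 665.19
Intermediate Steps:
w(o) = 2*o
√(443494 + w(-506)) = √(443494 + 2*(-506)) = √(443494 - 1012) = √442482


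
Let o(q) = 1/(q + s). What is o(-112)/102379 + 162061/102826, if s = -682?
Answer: 3293441133415/2089653776219 ≈ 1.5761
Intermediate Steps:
o(q) = 1/(-682 + q) (o(q) = 1/(q - 682) = 1/(-682 + q))
o(-112)/102379 + 162061/102826 = 1/(-682 - 112*102379) + 162061/102826 = (1/102379)/(-794) + 162061*(1/102826) = -1/794*1/102379 + 162061/102826 = -1/81288926 + 162061/102826 = 3293441133415/2089653776219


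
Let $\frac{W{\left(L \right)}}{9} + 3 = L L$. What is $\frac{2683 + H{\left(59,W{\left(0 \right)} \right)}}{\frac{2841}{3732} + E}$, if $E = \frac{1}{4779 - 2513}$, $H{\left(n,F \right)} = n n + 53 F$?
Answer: $\frac{6670936316}{1073573} \approx 6213.8$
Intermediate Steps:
$W{\left(L \right)} = -27 + 9 L^{2}$ ($W{\left(L \right)} = -27 + 9 L L = -27 + 9 L^{2}$)
$H{\left(n,F \right)} = n^{2} + 53 F$
$E = \frac{1}{2266} \approx 0.00044131$
$\frac{2683 + H{\left(59,W{\left(0 \right)} \right)}}{\frac{2841}{3732} + E} = \frac{2683 + \left(59^{2} + 53 \left(-27 + 9 \cdot 0^{2}\right)\right)}{\frac{2841}{3732} + \frac{1}{2266}} = \frac{2683 + \left(3481 + 53 \left(-27 + 9 \cdot 0\right)\right)}{2841 \cdot \frac{1}{3732} + \frac{1}{2266}} = \frac{2683 + \left(3481 + 53 \left(-27 + 0\right)\right)}{\frac{947}{1244} + \frac{1}{2266}} = \frac{2683 + \left(3481 + 53 \left(-27\right)\right)}{\frac{1073573}{1409452}} = \left(2683 + \left(3481 - 1431\right)\right) \frac{1409452}{1073573} = \left(2683 + 2050\right) \frac{1409452}{1073573} = 4733 \cdot \frac{1409452}{1073573} = \frac{6670936316}{1073573}$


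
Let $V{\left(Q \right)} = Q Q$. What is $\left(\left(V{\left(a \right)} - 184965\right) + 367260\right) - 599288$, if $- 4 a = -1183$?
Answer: $- \frac{5272399}{16} \approx -3.2953 \cdot 10^{5}$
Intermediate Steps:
$a = \frac{1183}{4}$ ($a = \left(- \frac{1}{4}\right) \left(-1183\right) = \frac{1183}{4} \approx 295.75$)
$V{\left(Q \right)} = Q^{2}$
$\left(\left(V{\left(a \right)} - 184965\right) + 367260\right) - 599288 = \left(\left(\left(\frac{1183}{4}\right)^{2} - 184965\right) + 367260\right) - 599288 = \left(\left(\frac{1399489}{16} - 184965\right) + 367260\right) - 599288 = \left(- \frac{1559951}{16} + 367260\right) - 599288 = \frac{4316209}{16} - 599288 = - \frac{5272399}{16}$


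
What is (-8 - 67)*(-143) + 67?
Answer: 10792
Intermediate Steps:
(-8 - 67)*(-143) + 67 = -75*(-143) + 67 = 10725 + 67 = 10792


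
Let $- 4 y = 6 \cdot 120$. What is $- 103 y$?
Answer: $18540$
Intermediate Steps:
$y = -180$ ($y = - \frac{6 \cdot 120}{4} = \left(- \frac{1}{4}\right) 720 = -180$)
$- 103 y = \left(-103\right) \left(-180\right) = 18540$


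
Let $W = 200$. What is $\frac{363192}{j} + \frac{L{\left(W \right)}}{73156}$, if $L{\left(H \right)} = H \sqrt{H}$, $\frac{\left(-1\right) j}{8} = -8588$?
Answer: $\frac{45399}{8588} + \frac{500 \sqrt{2}}{18289} \approx 5.325$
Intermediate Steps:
$j = 68704$ ($j = \left(-8\right) \left(-8588\right) = 68704$)
$L{\left(H \right)} = H^{\frac{3}{2}}$
$\frac{363192}{j} + \frac{L{\left(W \right)}}{73156} = \frac{363192}{68704} + \frac{200^{\frac{3}{2}}}{73156} = 363192 \cdot \frac{1}{68704} + 2000 \sqrt{2} \cdot \frac{1}{73156} = \frac{45399}{8588} + \frac{500 \sqrt{2}}{18289}$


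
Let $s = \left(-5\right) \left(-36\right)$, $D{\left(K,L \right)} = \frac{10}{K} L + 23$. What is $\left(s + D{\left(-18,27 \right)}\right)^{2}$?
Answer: $35344$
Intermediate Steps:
$D{\left(K,L \right)} = 23 + \frac{10 L}{K}$ ($D{\left(K,L \right)} = \frac{10 L}{K} + 23 = 23 + \frac{10 L}{K}$)
$s = 180$
$\left(s + D{\left(-18,27 \right)}\right)^{2} = \left(180 + \left(23 + 10 \cdot 27 \frac{1}{-18}\right)\right)^{2} = \left(180 + \left(23 + 10 \cdot 27 \left(- \frac{1}{18}\right)\right)\right)^{2} = \left(180 + \left(23 - 15\right)\right)^{2} = \left(180 + 8\right)^{2} = 188^{2} = 35344$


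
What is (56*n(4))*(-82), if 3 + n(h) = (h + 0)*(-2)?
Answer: 50512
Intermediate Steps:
n(h) = -3 - 2*h (n(h) = -3 + (h + 0)*(-2) = -3 + h*(-2) = -3 - 2*h)
(56*n(4))*(-82) = (56*(-3 - 2*4))*(-82) = (56*(-3 - 8))*(-82) = (56*(-11))*(-82) = -616*(-82) = 50512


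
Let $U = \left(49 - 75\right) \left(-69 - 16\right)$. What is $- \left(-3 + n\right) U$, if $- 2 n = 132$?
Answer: $152490$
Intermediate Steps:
$n = -66$ ($n = \left(- \frac{1}{2}\right) 132 = -66$)
$U = 2210$ ($U = \left(-26\right) \left(-85\right) = 2210$)
$- \left(-3 + n\right) U = - \left(-3 - 66\right) 2210 = - \left(-69\right) 2210 = \left(-1\right) \left(-152490\right) = 152490$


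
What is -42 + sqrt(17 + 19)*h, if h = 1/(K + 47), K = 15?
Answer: -1299/31 ≈ -41.903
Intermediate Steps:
h = 1/62 (h = 1/(15 + 47) = 1/62 ≈ 0.016129)
-42 + sqrt(17 + 19)*h = -42 + sqrt(17 + 19)*(1/62) = -42 + sqrt(36)*(1/62) = -42 + 6*(1/62) = -42 + 3/31 = -1299/31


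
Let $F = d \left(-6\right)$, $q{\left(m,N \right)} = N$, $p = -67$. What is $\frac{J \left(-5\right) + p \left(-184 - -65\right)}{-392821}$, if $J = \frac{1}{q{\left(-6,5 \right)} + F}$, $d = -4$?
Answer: $- \frac{231212}{11391809} \approx -0.020296$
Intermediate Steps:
$F = 24$ ($F = \left(-4\right) \left(-6\right) = 24$)
$J = \frac{1}{29}$ ($J = \frac{1}{5 + 24} = \frac{1}{29} \approx 0.034483$)
$\frac{J \left(-5\right) + p \left(-184 - -65\right)}{-392821} = \frac{\frac{1}{29} \left(-5\right) - 67 \left(-184 - -65\right)}{-392821} = \left(- \frac{5}{29} - 67 \left(-184 + 65\right)\right) \left(- \frac{1}{392821}\right) = \left(- \frac{5}{29} - -7973\right) \left(- \frac{1}{392821}\right) = \left(- \frac{5}{29} + 7973\right) \left(- \frac{1}{392821}\right) = \frac{231212}{29} \left(- \frac{1}{392821}\right) = - \frac{231212}{11391809}$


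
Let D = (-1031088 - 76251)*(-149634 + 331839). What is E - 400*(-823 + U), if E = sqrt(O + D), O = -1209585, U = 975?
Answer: -60800 + 4*I*sqrt(12610244505) ≈ -60800.0 + 4.4918e+5*I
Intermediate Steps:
D = -201762702495 (D = -1107339*182205 = -201762702495)
E = 4*I*sqrt(12610244505) (E = sqrt(-1209585 - 201762702495) = sqrt(-201763912080) = 4*I*sqrt(12610244505) ≈ 4.4918e+5*I)
E - 400*(-823 + U) = 4*I*sqrt(12610244505) - 400*(-823 + 975) = 4*I*sqrt(12610244505) - 400*152 = 4*I*sqrt(12610244505) - 1*60800 = 4*I*sqrt(12610244505) - 60800 = -60800 + 4*I*sqrt(12610244505)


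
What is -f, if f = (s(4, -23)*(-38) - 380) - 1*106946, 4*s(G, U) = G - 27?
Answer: 214215/2 ≈ 1.0711e+5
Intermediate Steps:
s(G, U) = -27/4 + G/4 (s(G, U) = (G - 27)/4 = (-27 + G)/4 = -27/4 + G/4)
f = -214215/2 (f = ((-27/4 + (¼)*4)*(-38) - 380) - 1*106946 = ((-27/4 + 1)*(-38) - 380) - 106946 = (-23/4*(-38) - 380) - 106946 = (437/2 - 380) - 106946 = -323/2 - 106946 = -214215/2 ≈ -1.0711e+5)
-f = -1*(-214215/2) = 214215/2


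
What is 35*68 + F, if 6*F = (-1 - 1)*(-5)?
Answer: 7145/3 ≈ 2381.7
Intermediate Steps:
F = 5/3 (F = ((-1 - 1)*(-5))/6 = (-2*(-5))/6 = (⅙)*10 = 5/3 ≈ 1.6667)
35*68 + F = 35*68 + 5/3 = 2380 + 5/3 = 7145/3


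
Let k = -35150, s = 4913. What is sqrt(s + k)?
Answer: I*sqrt(30237) ≈ 173.89*I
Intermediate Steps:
sqrt(s + k) = sqrt(4913 - 35150) = sqrt(-30237) = I*sqrt(30237)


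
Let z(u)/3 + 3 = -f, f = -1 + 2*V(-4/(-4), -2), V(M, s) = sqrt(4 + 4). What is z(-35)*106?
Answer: -636 - 1272*sqrt(2) ≈ -2434.9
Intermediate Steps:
V(M, s) = 2*sqrt(2) (V(M, s) = sqrt(8) = 2*sqrt(2))
f = -1 + 4*sqrt(2) (f = -1 + 2*(2*sqrt(2)) = -1 + 4*sqrt(2) ≈ 4.6569)
z(u) = -6 - 12*sqrt(2) (z(u) = -9 + 3*(-(-1 + 4*sqrt(2))) = -9 + 3*(1 - 4*sqrt(2)) = -9 + (3 - 12*sqrt(2)) = -6 - 12*sqrt(2))
z(-35)*106 = (-6 - 12*sqrt(2))*106 = -636 - 1272*sqrt(2)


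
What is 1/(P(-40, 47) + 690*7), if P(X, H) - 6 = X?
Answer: 1/4796 ≈ 0.00020851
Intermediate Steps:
P(X, H) = 6 + X
1/(P(-40, 47) + 690*7) = 1/((6 - 40) + 690*7) = 1/(-34 + 4830) = 1/4796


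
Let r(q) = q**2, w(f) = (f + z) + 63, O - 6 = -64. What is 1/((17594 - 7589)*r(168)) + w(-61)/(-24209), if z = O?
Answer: 15813366929/6836164534080 ≈ 0.0023132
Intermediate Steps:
O = -58 (O = 6 - 64 = -58)
z = -58
w(f) = 5 + f (w(f) = (f - 58) + 63 = (-58 + f) + 63 = 5 + f)
1/((17594 - 7589)*r(168)) + w(-61)/(-24209) = 1/((17594 - 7589)*(168**2)) + (5 - 61)/(-24209) = 1/(10005*28224) - 56*(-1/24209) = (1/10005)*(1/28224) + 56/24209 = 1/282381120 + 56/24209 = 15813366929/6836164534080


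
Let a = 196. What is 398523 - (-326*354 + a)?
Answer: 513731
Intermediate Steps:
398523 - (-326*354 + a) = 398523 - (-326*354 + 196) = 398523 - (-115404 + 196) = 398523 - 1*(-115208) = 398523 + 115208 = 513731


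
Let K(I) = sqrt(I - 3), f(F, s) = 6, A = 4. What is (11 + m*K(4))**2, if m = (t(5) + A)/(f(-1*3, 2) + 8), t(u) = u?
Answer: 26569/196 ≈ 135.56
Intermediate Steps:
m = 9/14 (m = (5 + 4)/(6 + 8) = 9/14 ≈ 0.64286)
K(I) = sqrt(-3 + I)
(11 + m*K(4))**2 = (11 + 9*sqrt(-3 + 4)/14)**2 = (11 + 9*sqrt(1)/14)**2 = (11 + (9/14)*1)**2 = (11 + 9/14)**2 = (163/14)**2 = 26569/196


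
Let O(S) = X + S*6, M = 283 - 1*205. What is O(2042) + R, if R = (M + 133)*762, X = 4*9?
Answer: 173070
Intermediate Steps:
X = 36
M = 78 (M = 283 - 205 = 78)
O(S) = 36 + 6*S (O(S) = 36 + S*6 = 36 + 6*S)
R = 160782 (R = (78 + 133)*762 = 211*762 = 160782)
O(2042) + R = (36 + 6*2042) + 160782 = (36 + 12252) + 160782 = 12288 + 160782 = 173070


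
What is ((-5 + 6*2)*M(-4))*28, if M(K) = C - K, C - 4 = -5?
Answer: 588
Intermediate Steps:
C = -1 (C = 4 - 5 = -1)
M(K) = -1 - K
((-5 + 6*2)*M(-4))*28 = ((-5 + 6*2)*(-1 - 1*(-4)))*28 = ((-5 + 12)*(-1 + 4))*28 = (7*3)*28 = 21*28 = 588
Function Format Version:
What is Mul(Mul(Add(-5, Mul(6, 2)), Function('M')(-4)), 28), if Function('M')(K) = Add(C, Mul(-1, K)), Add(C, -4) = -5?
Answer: 588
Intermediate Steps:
C = -1 (C = Add(4, -5) = -1)
Function('M')(K) = Add(-1, Mul(-1, K))
Mul(Mul(Add(-5, Mul(6, 2)), Function('M')(-4)), 28) = Mul(Mul(Add(-5, Mul(6, 2)), Add(-1, Mul(-1, -4))), 28) = Mul(Mul(Add(-5, 12), Add(-1, 4)), 28) = Mul(Mul(7, 3), 28) = Mul(21, 28) = 588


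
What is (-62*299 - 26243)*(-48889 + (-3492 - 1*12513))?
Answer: 2906018214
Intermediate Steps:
(-62*299 - 26243)*(-48889 + (-3492 - 1*12513)) = (-18538 - 26243)*(-48889 + (-3492 - 12513)) = -44781*(-48889 - 16005) = -44781*(-64894) = 2906018214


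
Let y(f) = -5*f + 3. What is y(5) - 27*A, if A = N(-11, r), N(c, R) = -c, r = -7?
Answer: -319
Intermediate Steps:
A = 11 (A = -1*(-11) = 11)
y(f) = 3 - 5*f
y(5) - 27*A = (3 - 5*5) - 27*11 = (3 - 25) - 297 = -22 - 297 = -319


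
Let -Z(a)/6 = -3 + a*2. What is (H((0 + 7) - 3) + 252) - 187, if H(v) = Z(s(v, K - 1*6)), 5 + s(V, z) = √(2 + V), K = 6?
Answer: 143 - 12*√6 ≈ 113.61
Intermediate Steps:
s(V, z) = -5 + √(2 + V)
Z(a) = 18 - 12*a (Z(a) = -6*(-3 + a*2) = -6*(-3 + 2*a) = 18 - 12*a)
H(v) = 78 - 12*√(2 + v) (H(v) = 18 - 12*(-5 + √(2 + v)) = 18 + (60 - 12*√(2 + v)) = 78 - 12*√(2 + v))
(H((0 + 7) - 3) + 252) - 187 = ((78 - 12*√(2 + ((0 + 7) - 3))) + 252) - 187 = ((78 - 12*√(2 + (7 - 3))) + 252) - 187 = ((78 - 12*√(2 + 4)) + 252) - 187 = ((78 - 12*√6) + 252) - 187 = (330 - 12*√6) - 187 = 143 - 12*√6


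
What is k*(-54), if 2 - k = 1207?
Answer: 65070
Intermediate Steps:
k = -1205 (k = 2 - 1*1207 = 2 - 1207 = -1205)
k*(-54) = -1205*(-54) = 65070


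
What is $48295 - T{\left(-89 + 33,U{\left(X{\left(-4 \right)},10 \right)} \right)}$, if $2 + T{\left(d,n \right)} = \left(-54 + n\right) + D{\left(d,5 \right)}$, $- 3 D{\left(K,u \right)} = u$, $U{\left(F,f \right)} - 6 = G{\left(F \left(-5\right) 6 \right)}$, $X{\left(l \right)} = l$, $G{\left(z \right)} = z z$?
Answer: $\frac{101840}{3} \approx 33947.0$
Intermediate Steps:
$G{\left(z \right)} = z^{2}$
$U{\left(F,f \right)} = 6 + 900 F^{2}$ ($U{\left(F,f \right)} = 6 + \left(F \left(-5\right) 6\right)^{2} = 6 + \left(- 5 F 6\right)^{2} = 6 + \left(- 30 F\right)^{2} = 6 + 900 F^{2}$)
$D{\left(K,u \right)} = - \frac{u}{3}$
$T{\left(d,n \right)} = - \frac{173}{3} + n$ ($T{\left(d,n \right)} = -2 + \left(\left(-54 + n\right) - \frac{5}{3}\right) = -2 + \left(- \frac{167}{3} + n\right) = - \frac{173}{3} + n$)
$48295 - T{\left(-89 + 33,U{\left(X{\left(-4 \right)},10 \right)} \right)} = 48295 - \left(- \frac{173}{3} + \left(6 + 900 \left(-4\right)^{2}\right)\right) = 48295 - \left(- \frac{173}{3} + \left(6 + 900 \cdot 16\right)\right) = 48295 - \left(- \frac{173}{3} + \left(6 + 14400\right)\right) = 48295 - \left(- \frac{173}{3} + 14406\right) = 48295 - \frac{43045}{3} = \frac{101840}{3}$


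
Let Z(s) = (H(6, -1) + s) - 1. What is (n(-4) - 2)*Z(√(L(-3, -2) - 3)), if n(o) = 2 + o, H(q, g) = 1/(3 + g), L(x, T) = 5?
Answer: 2 - 4*√2 ≈ -3.6569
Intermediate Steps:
Z(s) = -½ + s (Z(s) = (1/(3 - 1) + s) - 1 = (1/2 + s) - 1 = (½ + s) - 1 = -½ + s)
(n(-4) - 2)*Z(√(L(-3, -2) - 3)) = ((2 - 4) - 2)*(-½ + √(5 - 3)) = (-2 - 2)*(-½ + √2) = -4*(-½ + √2) = 2 - 4*√2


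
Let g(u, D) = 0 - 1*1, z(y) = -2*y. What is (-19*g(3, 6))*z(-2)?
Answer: 76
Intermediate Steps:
g(u, D) = -1 (g(u, D) = 0 - 1 = -1)
(-19*g(3, 6))*z(-2) = (-19*(-1))*(-2*(-2)) = 19*4 = 76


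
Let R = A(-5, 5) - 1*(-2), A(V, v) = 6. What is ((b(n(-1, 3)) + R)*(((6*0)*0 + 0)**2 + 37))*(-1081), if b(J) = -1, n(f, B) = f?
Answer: -279979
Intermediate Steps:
R = 8 (R = 6 - 1*(-2) = 6 + 2 = 8)
((b(n(-1, 3)) + R)*(((6*0)*0 + 0)**2 + 37))*(-1081) = ((-1 + 8)*(((6*0)*0 + 0)**2 + 37))*(-1081) = (7*((0*0 + 0)**2 + 37))*(-1081) = (7*((0 + 0)**2 + 37))*(-1081) = (7*(0**2 + 37))*(-1081) = (7*(0 + 37))*(-1081) = (7*37)*(-1081) = 259*(-1081) = -279979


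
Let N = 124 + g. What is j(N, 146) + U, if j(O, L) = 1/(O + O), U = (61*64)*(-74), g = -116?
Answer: -4622335/16 ≈ -2.8890e+5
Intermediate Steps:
U = -288896 (U = 3904*(-74) = -288896)
N = 8 (N = 124 - 116 = 8)
j(O, L) = 1/(2*O)
j(N, 146) + U = (1/2)/8 - 288896 = (1/2)*(1/8) - 288896 = 1/16 - 288896 = -4622335/16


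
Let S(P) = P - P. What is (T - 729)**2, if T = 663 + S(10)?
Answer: 4356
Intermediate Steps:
S(P) = 0
T = 663 (T = 663 + 0 = 663)
(T - 729)**2 = (663 - 729)**2 = (-66)**2 = 4356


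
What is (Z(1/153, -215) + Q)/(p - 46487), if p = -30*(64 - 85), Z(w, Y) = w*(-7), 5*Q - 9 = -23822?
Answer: 3643424/35080605 ≈ 0.10386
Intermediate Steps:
Q = -23813/5 (Q = 9/5 + (1/5)*(-23822) = 9/5 - 23822/5 = -23813/5 ≈ -4762.6)
Z(w, Y) = -7*w
p = 630 (p = -30*(-21) = 630)
(Z(1/153, -215) + Q)/(p - 46487) = (-7/153 - 23813/5)/(630 - 46487) = (-7*1/153 - 23813/5)/(-45857) = (-7/153 - 23813/5)*(-1/45857) = -3643424/765*(-1/45857) = 3643424/35080605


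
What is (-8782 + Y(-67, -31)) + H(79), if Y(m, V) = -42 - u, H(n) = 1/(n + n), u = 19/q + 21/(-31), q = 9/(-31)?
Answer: -386064505/44082 ≈ -8757.9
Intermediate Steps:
q = -9/31 (q = 9*(-1/31) = -9/31 ≈ -0.29032)
u = -18448/279 (u = 19/(-9/31) + 21/(-31) = 19*(-31/9) + 21*(-1/31) = -589/9 - 21/31 = -18448/279 ≈ -66.122)
H(n) = 1/(2*n)
Y(m, V) = 6730/279 (Y(m, V) = -42 - 1*(-18448/279) = -42 + 18448/279 = 6730/279)
(-8782 + Y(-67, -31)) + H(79) = (-8782 + 6730/279) + (½)/79 = -2443448/279 + (½)*(1/79) = -2443448/279 + 1/158 = -386064505/44082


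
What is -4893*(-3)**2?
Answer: -44037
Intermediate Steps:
-4893*(-3)**2 = -4893*9 = -44037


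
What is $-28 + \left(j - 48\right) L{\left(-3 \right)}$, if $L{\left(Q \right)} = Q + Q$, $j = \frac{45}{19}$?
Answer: $\frac{4670}{19} \approx 245.79$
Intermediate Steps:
$j = \frac{45}{19}$ ($j = 45 \cdot \frac{1}{19} = \frac{45}{19} \approx 2.3684$)
$L{\left(Q \right)} = 2 Q$
$-28 + \left(j - 48\right) L{\left(-3 \right)} = -28 + \left(\frac{45}{19} - 48\right) 2 \left(-3\right) = -28 + \left(\frac{45}{19} - 48\right) \left(-6\right) = -28 - - \frac{5202}{19} = -28 + \frac{5202}{19} = \frac{4670}{19}$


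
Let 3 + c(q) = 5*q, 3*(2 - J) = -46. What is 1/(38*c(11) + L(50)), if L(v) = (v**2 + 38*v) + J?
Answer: 3/19180 ≈ 0.00015641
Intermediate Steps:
J = 52/3 (J = 2 - 1/3*(-46) = 2 + 46/3 = 52/3 ≈ 17.333)
L(v) = 52/3 + v**2 + 38*v (L(v) = (v**2 + 38*v) + 52/3 = 52/3 + v**2 + 38*v)
c(q) = -3 + 5*q
1/(38*c(11) + L(50)) = 1/(38*(-3 + 5*11) + (52/3 + 50**2 + 38*50)) = 1/(38*(-3 + 55) + (52/3 + 2500 + 1900)) = 1/(38*52 + 13252/3) = 1/(1976 + 13252/3) = 1/(19180/3) = 3/19180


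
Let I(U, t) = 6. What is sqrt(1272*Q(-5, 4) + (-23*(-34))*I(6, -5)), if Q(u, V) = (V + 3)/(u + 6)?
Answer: 2*sqrt(3399) ≈ 116.60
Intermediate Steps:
Q(u, V) = (3 + V)/(6 + u)
sqrt(1272*Q(-5, 4) + (-23*(-34))*I(6, -5)) = sqrt(1272*((3 + 4)/(6 - 5)) - 23*(-34)*6) = sqrt(1272*(7/1) + 782*6) = sqrt(1272*(1*7) + 4692) = sqrt(1272*7 + 4692) = sqrt(8904 + 4692) = sqrt(13596) = 2*sqrt(3399)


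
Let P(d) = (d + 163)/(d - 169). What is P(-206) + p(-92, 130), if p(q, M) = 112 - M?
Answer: -6707/375 ≈ -17.885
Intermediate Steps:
P(d) = (163 + d)/(-169 + d)
P(-206) + p(-92, 130) = (163 - 206)/(-169 - 206) + (112 - 1*130) = -43/(-375) + (112 - 130) = -1/375*(-43) - 18 = 43/375 - 18 = -6707/375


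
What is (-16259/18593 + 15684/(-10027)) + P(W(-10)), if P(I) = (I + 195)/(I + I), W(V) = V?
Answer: -8716550827/745728044 ≈ -11.689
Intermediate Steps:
P(I) = (195 + I)/(2*I) (P(I) = (195 + I)/((2*I)) = (195 + I)*(1/(2*I)) = (195 + I)/(2*I))
(-16259/18593 + 15684/(-10027)) + P(W(-10)) = (-16259/18593 + 15684/(-10027)) + (½)*(195 - 10)/(-10) = (-16259*1/18593 + 15684*(-1/10027)) + (½)*(-⅒)*185 = (-16259/18593 - 15684/10027) - 37/4 = -454641605/186432011 - 37/4 = -8716550827/745728044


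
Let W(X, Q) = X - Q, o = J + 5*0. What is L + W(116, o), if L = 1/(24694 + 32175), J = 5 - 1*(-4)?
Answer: 6084984/56869 ≈ 107.00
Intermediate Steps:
J = 9 (J = 5 + 4 = 9)
o = 9 (o = 9 + 5*0 = 9 + 0 = 9)
L = 1/56869 ≈ 1.7584e-5
L + W(116, o) = 1/56869 + (116 - 1*9) = 1/56869 + (116 - 9) = 1/56869 + 107 = 6084984/56869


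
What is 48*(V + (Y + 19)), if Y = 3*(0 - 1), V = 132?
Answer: 7104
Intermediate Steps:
Y = -3 (Y = 3*(-1) = -3)
48*(V + (Y + 19)) = 48*(132 + (-3 + 19)) = 48*(132 + 16) = 48*148 = 7104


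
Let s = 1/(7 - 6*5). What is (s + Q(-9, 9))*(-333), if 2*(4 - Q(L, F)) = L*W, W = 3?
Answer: -267399/46 ≈ -5813.0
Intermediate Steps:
Q(L, F) = 4 - 3*L/2 (Q(L, F) = 4 - L*3/2 = 4 - 3*L/2)
s = -1/23 (s = 1/(7 - 30) = 1/(-23) = -1/23 ≈ -0.043478)
(s + Q(-9, 9))*(-333) = (-1/23 + (4 - 3/2*(-9)))*(-333) = (-1/23 + (4 + 27/2))*(-333) = (-1/23 + 35/2)*(-333) = (803/46)*(-333) = -267399/46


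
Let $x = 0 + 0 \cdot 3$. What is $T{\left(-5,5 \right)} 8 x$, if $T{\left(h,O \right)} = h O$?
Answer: $0$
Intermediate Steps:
$x = 0$ ($x = 0 + 0 = 0$)
$T{\left(h,O \right)} = O h$
$T{\left(-5,5 \right)} 8 x = 5 \left(-5\right) 8 \cdot 0 = \left(-25\right) 8 \cdot 0 = \left(-200\right) 0 = 0$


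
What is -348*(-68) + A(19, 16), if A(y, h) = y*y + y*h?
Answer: 24329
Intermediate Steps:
A(y, h) = y² + h*y
-348*(-68) + A(19, 16) = -348*(-68) + 19*(16 + 19) = 23664 + 19*35 = 23664 + 665 = 24329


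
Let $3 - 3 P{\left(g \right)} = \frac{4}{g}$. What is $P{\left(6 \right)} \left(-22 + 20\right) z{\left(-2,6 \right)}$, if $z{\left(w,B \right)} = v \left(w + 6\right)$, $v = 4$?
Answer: $- \frac{224}{9} \approx -24.889$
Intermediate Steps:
$z{\left(w,B \right)} = 24 + 4 w$ ($z{\left(w,B \right)} = 4 \left(w + 6\right) = 4 \left(6 + w\right) = 24 + 4 w$)
$P{\left(g \right)} = 1 - \frac{4}{3 g}$ ($P{\left(g \right)} = 1 - \frac{4 \frac{1}{g}}{3} = 1 - \frac{4}{3 g}$)
$P{\left(6 \right)} \left(-22 + 20\right) z{\left(-2,6 \right)} = \frac{- \frac{4}{3} + 6}{6} \left(-22 + 20\right) \left(24 + 4 \left(-2\right)\right) = \frac{1}{6} \cdot \frac{14}{3} \left(-2\right) \left(24 - 8\right) = \frac{7}{9} \left(-2\right) 16 = \left(- \frac{14}{9}\right) 16 = - \frac{224}{9}$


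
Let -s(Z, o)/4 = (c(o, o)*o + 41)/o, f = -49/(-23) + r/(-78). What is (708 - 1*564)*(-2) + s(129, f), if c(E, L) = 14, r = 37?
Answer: -1316240/2971 ≈ -443.03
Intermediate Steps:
f = 2971/1794 (f = -49/(-23) + 37/(-78) = -49*(-1/23) + 37*(-1/78) = 49/23 - 37/78 = 2971/1794 ≈ 1.6561)
s(Z, o) = -4*(41 + 14*o)/o (s(Z, o) = -4*(14*o + 41)/o = -4*(41 + 14*o)/o)
(708 - 1*564)*(-2) + s(129, f) = (708 - 1*564)*(-2) + (-56 - 164/2971/1794) = (708 - 564)*(-2) + (-56 - 164*1794/2971) = 144*(-2) + (-56 - 294216/2971) = -288 - 460592/2971 = -1316240/2971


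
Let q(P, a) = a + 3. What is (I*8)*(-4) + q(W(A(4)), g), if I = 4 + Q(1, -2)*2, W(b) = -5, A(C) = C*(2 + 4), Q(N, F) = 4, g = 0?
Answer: -381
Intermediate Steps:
A(C) = 6*C (A(C) = C*6 = 6*C)
I = 12 (I = 4 + 4*2 = 4 + 8 = 12)
q(P, a) = 3 + a
(I*8)*(-4) + q(W(A(4)), g) = (12*8)*(-4) + (3 + 0) = 96*(-4) + 3 = -384 + 3 = -381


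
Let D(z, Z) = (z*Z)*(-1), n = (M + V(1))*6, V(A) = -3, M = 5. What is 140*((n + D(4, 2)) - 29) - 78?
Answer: -3578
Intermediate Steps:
n = 12 (n = (5 - 3)*6 = 2*6 = 12)
D(z, Z) = -Z*z (D(z, Z) = (Z*z)*(-1) = -Z*z)
140*((n + D(4, 2)) - 29) - 78 = 140*((12 - 1*2*4) - 29) - 78 = 140*((12 - 8) - 29) - 78 = 140*(4 - 29) - 78 = 140*(-25) - 78 = -3500 - 78 = -3578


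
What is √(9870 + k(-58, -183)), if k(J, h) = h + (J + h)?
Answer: √9446 ≈ 97.191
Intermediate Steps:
k(J, h) = J + 2*h
√(9870 + k(-58, -183)) = √(9870 + (-58 + 2*(-183))) = √(9870 + (-58 - 366)) = √(9870 - 424) = √9446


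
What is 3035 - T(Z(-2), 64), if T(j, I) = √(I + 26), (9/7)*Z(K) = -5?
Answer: 3035 - 3*√10 ≈ 3025.5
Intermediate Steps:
Z(K) = -35/9 (Z(K) = (7/9)*(-5) = -35/9)
T(j, I) = √(26 + I)
3035 - T(Z(-2), 64) = 3035 - √(26 + 64) = 3035 - √90 = 3035 - 3*√10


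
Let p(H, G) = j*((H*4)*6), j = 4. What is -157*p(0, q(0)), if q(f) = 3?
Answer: 0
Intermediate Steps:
p(H, G) = 96*H (p(H, G) = 4*((H*4)*6) = 4*((4*H)*6) = 4*(24*H) = 96*H)
-157*p(0, q(0)) = -15072*0 = -157*0 = 0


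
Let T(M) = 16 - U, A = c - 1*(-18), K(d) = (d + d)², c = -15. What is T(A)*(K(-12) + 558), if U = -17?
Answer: 37422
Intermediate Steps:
K(d) = 4*d² (K(d) = (2*d)² = 4*d²)
A = 3 (A = -15 - 1*(-18) = -15 + 18 = 3)
T(M) = 33 (T(M) = 16 - 1*(-17) = 16 + 17 = 33)
T(A)*(K(-12) + 558) = 33*(4*(-12)² + 558) = 33*(4*144 + 558) = 33*(576 + 558) = 33*1134 = 37422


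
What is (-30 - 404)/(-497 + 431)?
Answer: 217/33 ≈ 6.5758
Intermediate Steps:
(-30 - 404)/(-497 + 431) = -434/(-66) = -434*(-1/66) = 217/33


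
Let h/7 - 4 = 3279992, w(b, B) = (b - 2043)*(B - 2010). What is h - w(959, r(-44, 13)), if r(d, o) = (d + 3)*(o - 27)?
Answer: 21403348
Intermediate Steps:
r(d, o) = (-27 + o)*(3 + d) (r(d, o) = (3 + d)*(-27 + o) = (-27 + o)*(3 + d))
w(b, B) = (-2043 + b)*(-2010 + B)
h = 22959972 (h = 28 + 7*3279992 = 28 + 22959944 = 22959972)
h - w(959, r(-44, 13)) = 22959972 - (4106430 - 2043*(-81 - 27*(-44) + 3*13 - 44*13) - 2010*959 + (-81 - 27*(-44) + 3*13 - 44*13)*959) = 22959972 - (4106430 - 2043*(-81 + 1188 + 39 - 572) - 1927590 + (-81 + 1188 + 39 - 572)*959) = 22959972 - (4106430 - 2043*574 - 1927590 + 574*959) = 22959972 - (4106430 - 1172682 - 1927590 + 550466) = 22959972 - 1*1556624 = 22959972 - 1556624 = 21403348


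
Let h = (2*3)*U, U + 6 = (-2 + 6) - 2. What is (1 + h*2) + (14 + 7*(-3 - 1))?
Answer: -61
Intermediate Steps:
U = -4 (U = -6 + ((-2 + 6) - 2) = -6 + (4 - 2) = -6 + 2 = -4)
h = -24 (h = (2*3)*(-4) = 6*(-4) = -24)
(1 + h*2) + (14 + 7*(-3 - 1)) = (1 - 24*2) + (14 + 7*(-3 - 1)) = (1 - 48) + (14 + 7*(-4)) = -47 + (14 - 28) = -47 - 14 = -61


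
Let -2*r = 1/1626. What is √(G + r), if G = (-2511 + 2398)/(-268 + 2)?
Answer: √19853025045/216258 ≈ 0.65154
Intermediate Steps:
G = 113/266 (G = -113/(-266) = -113*(-1/266) = 113/266 ≈ 0.42481)
r = -1/3252 (r = -½/1626 = -½*1/1626 = -1/3252 ≈ -0.00030750)
√(G + r) = √(113/266 - 1/3252) = √(183605/432516) = √19853025045/216258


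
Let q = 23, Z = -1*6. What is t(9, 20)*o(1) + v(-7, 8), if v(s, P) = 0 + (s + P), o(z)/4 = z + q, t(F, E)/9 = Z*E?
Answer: -103679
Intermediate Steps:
Z = -6
t(F, E) = -54*E (t(F, E) = 9*(-6*E) = -54*E)
o(z) = 92 + 4*z (o(z) = 4*(z + 23) = 4*(23 + z) = 92 + 4*z)
v(s, P) = P + s (v(s, P) = 0 + (P + s) = P + s)
t(9, 20)*o(1) + v(-7, 8) = (-54*20)*(92 + 4*1) + (8 - 7) = -1080*(92 + 4) + 1 = -1080*96 + 1 = -103680 + 1 = -103679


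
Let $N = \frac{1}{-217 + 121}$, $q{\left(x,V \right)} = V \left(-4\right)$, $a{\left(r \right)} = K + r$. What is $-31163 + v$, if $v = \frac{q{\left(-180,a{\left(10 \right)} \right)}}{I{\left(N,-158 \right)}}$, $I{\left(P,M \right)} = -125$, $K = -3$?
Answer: $- \frac{3895347}{125} \approx -31163.0$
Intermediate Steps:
$a{\left(r \right)} = -3 + r$
$q{\left(x,V \right)} = - 4 V$
$N = - \frac{1}{96}$ ($N = \frac{1}{-96} = - \frac{1}{96} \approx -0.010417$)
$v = \frac{28}{125}$ ($v = \frac{\left(-4\right) \left(-3 + 10\right)}{-125} = \left(-4\right) 7 \left(- \frac{1}{125}\right) = \left(-28\right) \left(- \frac{1}{125}\right) = \frac{28}{125} \approx 0.224$)
$-31163 + v = -31163 + \frac{28}{125} = - \frac{3895347}{125}$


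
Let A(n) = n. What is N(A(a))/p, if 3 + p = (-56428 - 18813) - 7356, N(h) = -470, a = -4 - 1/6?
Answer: 47/8260 ≈ 0.0056901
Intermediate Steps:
a = -25/6 (a = -4 - 1*1/6 = -4 - 1/6 = -25/6 ≈ -4.1667)
p = -82600 (p = -3 + ((-56428 - 18813) - 7356) = -3 + (-75241 - 7356) = -3 - 82597 = -82600)
N(A(a))/p = -470/(-82600) = -470*(-1/82600) = 47/8260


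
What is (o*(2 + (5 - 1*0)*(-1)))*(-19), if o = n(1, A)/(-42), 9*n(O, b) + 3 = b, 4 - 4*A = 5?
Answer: 247/504 ≈ 0.49008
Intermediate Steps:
A = -¼ (A = 1 - ¼*5 = 1 - 5/4 = -¼ ≈ -0.25000)
n(O, b) = -⅓ + b/9
o = 13/1512 (o = (-⅓ + (⅑)*(-¼))/(-42) = (-⅓ - 1/36)*(-1/42) = -13/36*(-1/42) = 13/1512 ≈ 0.0085979)
(o*(2 + (5 - 1*0)*(-1)))*(-19) = (13*(2 + (5 - 1*0)*(-1))/1512)*(-19) = (13*(2 + (5 + 0)*(-1))/1512)*(-19) = (13*(2 + 5*(-1))/1512)*(-19) = (13*(2 - 5)/1512)*(-19) = ((13/1512)*(-3))*(-19) = -13/504*(-19) = 247/504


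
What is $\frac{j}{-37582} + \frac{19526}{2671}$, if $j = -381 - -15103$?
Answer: $\frac{347251835}{50190761} \approx 6.9186$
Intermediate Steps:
$j = 14722$ ($j = -381 + 15103 = 14722$)
$\frac{j}{-37582} + \frac{19526}{2671} = \frac{14722}{-37582} + \frac{19526}{2671} = 14722 \left(- \frac{1}{37582}\right) + 19526 \cdot \frac{1}{2671} = - \frac{7361}{18791} + \frac{19526}{2671} = \frac{347251835}{50190761}$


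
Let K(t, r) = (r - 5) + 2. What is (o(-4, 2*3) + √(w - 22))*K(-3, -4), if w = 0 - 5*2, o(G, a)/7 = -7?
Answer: 343 - 28*I*√2 ≈ 343.0 - 39.598*I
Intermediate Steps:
o(G, a) = -49 (o(G, a) = 7*(-7) = -49)
K(t, r) = -3 + r (K(t, r) = (-5 + r) + 2 = -3 + r)
w = -10 (w = 0 - 10 = -10)
(o(-4, 2*3) + √(w - 22))*K(-3, -4) = (-49 + √(-10 - 22))*(-3 - 4) = (-49 + √(-32))*(-7) = (-49 + 4*I*√2)*(-7) = 343 - 28*I*√2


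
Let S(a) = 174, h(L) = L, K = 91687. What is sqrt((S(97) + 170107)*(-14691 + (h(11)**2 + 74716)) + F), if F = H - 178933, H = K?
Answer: 2*sqrt(2560408445) ≈ 1.0120e+5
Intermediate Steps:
H = 91687
F = -87246 (F = 91687 - 178933 = -87246)
sqrt((S(97) + 170107)*(-14691 + (h(11)**2 + 74716)) + F) = sqrt((174 + 170107)*(-14691 + (11**2 + 74716)) - 87246) = sqrt(170281*(-14691 + (121 + 74716)) - 87246) = sqrt(170281*(-14691 + 74837) - 87246) = sqrt(170281*60146 - 87246) = sqrt(10241721026 - 87246) = sqrt(10241633780) = 2*sqrt(2560408445)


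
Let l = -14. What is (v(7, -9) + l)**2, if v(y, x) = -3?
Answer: 289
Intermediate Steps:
(v(7, -9) + l)**2 = (-3 - 14)**2 = (-17)**2 = 289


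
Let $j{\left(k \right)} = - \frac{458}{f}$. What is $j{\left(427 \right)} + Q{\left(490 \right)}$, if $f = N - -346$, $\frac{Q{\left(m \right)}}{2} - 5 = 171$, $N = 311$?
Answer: $\frac{230806}{657} \approx 351.3$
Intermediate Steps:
$Q{\left(m \right)} = 352$ ($Q{\left(m \right)} = 10 + 2 \cdot 171 = 10 + 342 = 352$)
$f = 657$ ($f = 311 - -346 = 311 + 346 = 657$)
$j{\left(k \right)} = - \frac{458}{657}$
$j{\left(427 \right)} + Q{\left(490 \right)} = - \frac{458}{657} + 352 = \frac{230806}{657}$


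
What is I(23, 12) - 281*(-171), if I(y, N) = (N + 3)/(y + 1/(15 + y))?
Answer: 8409039/175 ≈ 48052.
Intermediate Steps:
I(y, N) = (3 + N)/(y + 1/(15 + y))
I(23, 12) - 281*(-171) = (45 + 3*23 + 15*12 + 12*23)/(1 + 23² + 15*23) - 281*(-171) = (45 + 69 + 180 + 276)/(1 + 529 + 345) + 48051 = 570/875 + 48051 = (1/875)*570 + 48051 = 114/175 + 48051 = 8409039/175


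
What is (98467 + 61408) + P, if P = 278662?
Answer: 438537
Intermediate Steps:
(98467 + 61408) + P = (98467 + 61408) + 278662 = 159875 + 278662 = 438537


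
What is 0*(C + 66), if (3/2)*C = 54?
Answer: 0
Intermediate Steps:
C = 36 (C = (⅔)*54 = 36)
0*(C + 66) = 0*(36 + 66) = 0*102 = 0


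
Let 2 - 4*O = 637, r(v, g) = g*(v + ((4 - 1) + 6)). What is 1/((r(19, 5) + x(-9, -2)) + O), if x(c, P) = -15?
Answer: -4/135 ≈ -0.029630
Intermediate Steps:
r(v, g) = g*(9 + v) (r(v, g) = g*(v + (3 + 6)) = g*(v + 9) = g*(9 + v))
O = -635/4 (O = ½ - ¼*637 = ½ - 637/4 = -635/4 ≈ -158.75)
1/((r(19, 5) + x(-9, -2)) + O) = 1/((5*(9 + 19) - 15) - 635/4) = 1/((5*28 - 15) - 635/4) = 1/((140 - 15) - 635/4) = 1/(125 - 635/4) = 1/(-135/4) = -4/135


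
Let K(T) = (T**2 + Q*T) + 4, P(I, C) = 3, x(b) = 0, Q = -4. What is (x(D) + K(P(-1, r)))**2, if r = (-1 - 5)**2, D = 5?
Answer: 1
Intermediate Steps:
r = 36 (r = (-6)**2 = 36)
K(T) = 4 + T**2 - 4*T (K(T) = (T**2 - 4*T) + 4 = 4 + T**2 - 4*T)
(x(D) + K(P(-1, r)))**2 = (0 + (4 + 3**2 - 4*3))**2 = (0 + (4 + 9 - 12))**2 = (0 + 1)**2 = 1**2 = 1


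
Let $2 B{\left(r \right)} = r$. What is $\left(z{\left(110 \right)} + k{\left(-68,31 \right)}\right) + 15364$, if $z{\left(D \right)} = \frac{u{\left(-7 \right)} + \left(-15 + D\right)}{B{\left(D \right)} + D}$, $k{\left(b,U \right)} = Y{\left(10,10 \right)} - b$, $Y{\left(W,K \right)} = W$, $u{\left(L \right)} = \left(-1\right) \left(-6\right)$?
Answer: $\frac{2548031}{165} \approx 15443.0$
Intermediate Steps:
$u{\left(L \right)} = 6$
$B{\left(r \right)} = \frac{r}{2}$
$k{\left(b,U \right)} = 10 - b$
$z{\left(D \right)} = \frac{2 \left(-9 + D\right)}{3 D}$ ($z{\left(D \right)} = \frac{6 + \left(-15 + D\right)}{\frac{D}{2} + D} = \frac{-9 + D}{\frac{3}{2} D} = \left(-9 + D\right) \frac{2}{3 D} = \frac{2 \left(-9 + D\right)}{3 D}$)
$\left(z{\left(110 \right)} + k{\left(-68,31 \right)}\right) + 15364 = \left(\left(\frac{2}{3} - \frac{6}{110}\right) + \left(10 - -68\right)\right) + 15364 = \left(\left(\frac{2}{3} - \frac{3}{55}\right) + \left(10 + 68\right)\right) + 15364 = \left(\left(\frac{2}{3} - \frac{3}{55}\right) + 78\right) + 15364 = \left(\frac{101}{165} + 78\right) + 15364 = \frac{12971}{165} + 15364 = \frac{2548031}{165}$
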